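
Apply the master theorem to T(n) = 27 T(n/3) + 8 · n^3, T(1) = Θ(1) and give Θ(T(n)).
T(n) = Θ(n^3 log n)

log_3 27 = 3, and f(n) = 8 · n^3 = Θ(n^(log_3 27)). This is Case 2 of the master theorem: T(n) = Θ(f(n) · log n) = Θ(n^3 log n).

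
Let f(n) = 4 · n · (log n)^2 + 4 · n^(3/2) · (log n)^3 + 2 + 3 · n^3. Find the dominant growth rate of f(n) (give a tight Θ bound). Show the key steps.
f(n) ∈ Θ(n^3)

Compare the terms by growth order. For large n, n^a · (log n)^b dominates n^a' · (log n)^b' iff a > a', or (a = a' and b > b'). Ranking the 4 terms shows the dominant one is 3 · n^3. Hence f(n) ∈ Θ(n^3).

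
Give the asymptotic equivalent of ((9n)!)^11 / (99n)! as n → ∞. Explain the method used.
((9n)!)^11/(99n)! ~ ((2π·9n)^(10/2) / sqrt(11)) · 11^(−11·9n)  →  0

Write N = 9n. Stirling: N! ~ sqrt(2π N)(N/e)^N and (11N)! ~ sqrt(2π·11N)·(11N/e)^(11N).
  (N!)^11/(11N)! ~ (2π N)^(11/2) (N/e)^(11N) / [sqrt(2π·11N) (11N/e)^(11N)]
     = (2π N)^(11/2) / sqrt(2π·11N) · (N/(11N))^(11N)
     = (2π N)^((11−1)/2) / sqrt(11) · 11^(−11N).
Since 11^11 > 1, the factor 11^(−11N) decays exponentially, so the ratio → 0. Substituting N = 9n gives the stated form.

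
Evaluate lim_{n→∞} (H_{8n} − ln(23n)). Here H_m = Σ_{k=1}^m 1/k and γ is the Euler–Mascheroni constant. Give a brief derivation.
lim = ln(8/23) + γ

By Euler-Maclaurin, H_m = ln m + γ + O(1/m). So
  H_{8n} − ln(23n) = ln(8n) + γ − ln(23n) + O(1/n)
                       = ln(8/23) + γ + O(1/n).
Hence the limit is ln(8/23) + γ.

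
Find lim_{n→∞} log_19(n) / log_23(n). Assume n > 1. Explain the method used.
lim = ln(23) / ln(19) = log_19(23)

Change of base: log_19(n) = ln n / ln 19 and log_23(n) = ln n / ln 23. The ratio is (ln n / ln 19) · (ln 23 / ln n) = ln 23 / ln 19, a constant independent of n. So the limit is ln 23 / ln 19 = log_19(23).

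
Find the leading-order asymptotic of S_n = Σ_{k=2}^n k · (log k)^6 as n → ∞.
S_n ~ n^2 · (log n)^6 / 2

By integral comparison, S_n = ∫_1^n x · (log x)^6 dx + O(n · (log n)^6). For the integral, the leading term of ∫_1^n x^1 (log x)^6 dx is n^2/2 · (log n)^6 (by repeated integration by parts; each step lowers the log-exponent and produces a relatively O(1/log n) correction). Hence S_n ~ n^2 · (log n)^6 / 2.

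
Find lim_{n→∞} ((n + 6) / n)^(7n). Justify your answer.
lim = e^42

Rewrite as (1 + 6/n)^(7n). By the standard limit (1 + x/n)^n → e^x, we have (1 + 6/n)^n → e^6, and raising to the 7th power gives e^42.
More precisely, ln[(1 + 6/n)^(7n)] = 7n · ln(1 + 6/n) = 7n · (6/n + O(1/n^2)) = 42 + O(1/n) → 42.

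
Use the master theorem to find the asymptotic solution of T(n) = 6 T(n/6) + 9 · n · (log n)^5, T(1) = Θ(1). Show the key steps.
T(n) = Θ(n · (log n)^6)

Here log_6 6 = 1 and f(n) = 9 · n · (log n)^5 = Θ(n^(log_6 6) · (log n)^5). This is the extended Case 2 of the master theorem (f matches the critical exponent up to log factors), giving T(n) = Θ(n^(log_6 6) · (log n)^(5+1)) = Θ(n · (log n)^6).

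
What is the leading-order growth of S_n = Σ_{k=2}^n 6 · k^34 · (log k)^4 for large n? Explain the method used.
S_n ~ 6 · n^35 · (log n)^4 / 35

By integral comparison, S_n = ∫_1^n 6 · x^34 · (log x)^4 dx + O(n^34 · (log n)^4). For the integral, the leading term of ∫_1^n x^34 (log x)^4 dx is n^35/35 · (log n)^4 (by repeated integration by parts; each step lowers the log-exponent and produces a relatively O(1/log n) correction). Hence S_n ~ 6 · n^35 · (log n)^4 / 35.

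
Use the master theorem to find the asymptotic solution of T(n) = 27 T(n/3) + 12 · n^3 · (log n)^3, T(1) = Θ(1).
T(n) = Θ(n^3 · (log n)^4)

Here log_3 27 = 3 and f(n) = 12 · n^3 · (log n)^3 = Θ(n^(log_3 27) · (log n)^3). This is the extended Case 2 of the master theorem (f matches the critical exponent up to log factors), giving T(n) = Θ(n^(log_3 27) · (log n)^(3+1)) = Θ(n^3 · (log n)^4).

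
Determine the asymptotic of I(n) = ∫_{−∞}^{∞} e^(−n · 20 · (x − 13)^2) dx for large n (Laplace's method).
I(n) = sqrt(π/(20n))

Here φ(x) = 20 · (x − 13)^2 has its unique minimum at x* = 13 with φ(x*) = 0 and φ''(x*) = 40. Laplace's method gives
  I(n) ~ e^(−n φ(x*)) · sqrt(2π / (n · φ''(x*))) = sqrt(2π / (40n)) = sqrt(π/(20n)).
This is exact: substituting u = (x − 13)·sqrt(20n) gives I(n) = (1/sqrt(20n)) ∫_{−∞}^{∞} e^(−u^2) du = sqrt(π/(20n)).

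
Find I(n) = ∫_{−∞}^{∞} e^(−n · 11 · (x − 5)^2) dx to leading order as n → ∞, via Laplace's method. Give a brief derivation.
I(n) = sqrt(π/(11n))

Here φ(x) = 11 · (x − 5)^2 has its unique minimum at x* = 5 with φ(x*) = 0 and φ''(x*) = 22. Laplace's method gives
  I(n) ~ e^(−n φ(x*)) · sqrt(2π / (n · φ''(x*))) = sqrt(2π / (22n)) = sqrt(π/(11n)).
This is exact: substituting u = (x − 5)·sqrt(11n) gives I(n) = (1/sqrt(11n)) ∫_{−∞}^{∞} e^(−u^2) du = sqrt(π/(11n)).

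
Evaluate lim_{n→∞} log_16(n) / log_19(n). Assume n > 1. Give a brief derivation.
lim = ln(19) / ln(16) = log_16(19)

Change of base: log_16(n) = ln n / ln 16 and log_19(n) = ln n / ln 19. The ratio is (ln n / ln 16) · (ln 19 / ln n) = ln 19 / ln 16, a constant independent of n. So the limit is ln 19 / ln 16 = log_16(19).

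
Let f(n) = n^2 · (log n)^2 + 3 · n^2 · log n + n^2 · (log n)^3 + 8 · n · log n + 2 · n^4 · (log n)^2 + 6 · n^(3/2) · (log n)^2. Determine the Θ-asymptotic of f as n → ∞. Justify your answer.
f(n) ∈ Θ(n^4 · (log n)^2)

Compare the terms by growth order. For large n, n^a · (log n)^b dominates n^a' · (log n)^b' iff a > a', or (a = a' and b > b'). Ranking the 6 terms shows the dominant one is 2 · n^4 · (log n)^2. Hence f(n) ∈ Θ(n^4 · (log n)^2).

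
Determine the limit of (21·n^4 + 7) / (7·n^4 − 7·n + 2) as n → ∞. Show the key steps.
lim = 21/7 = 3

For large n the leading n^4 terms dominate both numerator and denominator. Dividing top and bottom by n^4, every other term tends to 0, leaving 21/7 = 3.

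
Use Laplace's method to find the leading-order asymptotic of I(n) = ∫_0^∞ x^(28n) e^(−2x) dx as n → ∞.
I(n) ~ (sqrt(2π·28n) / 2) · (28n/(2e))^(28n)

Write the integrand as exp(28n ln x − 2x) and set f(x) = 28n ln x − 2x. Then f'(x) = 28n/x − 2 = 0 at x* = 28n/2, and f''(x*) = −28n/x*^2 = −2^2/(28n). Laplace's method (interior maximum) gives
  I(n) ~ e^(f(x*)) · sqrt(2π / |f''(x*)|)
        = exp(28n ln(28n/2) − 28n) · sqrt(2π · 28n / 2^2)
        = (28n/2)^(28n) e^(−28n) · sqrt(2π·28n) / 2
        = (sqrt(2π·28n) / 2) · (28n/(2e))^(28n).
This matches Γ(28n+1)/2^(28n+1) with Stirling applied to Γ.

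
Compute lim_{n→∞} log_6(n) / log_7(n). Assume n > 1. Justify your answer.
lim = ln(7) / ln(6) = log_6(7)

Change of base: log_6(n) = ln n / ln 6 and log_7(n) = ln n / ln 7. The ratio is (ln n / ln 6) · (ln 7 / ln n) = ln 7 / ln 6, a constant independent of n. So the limit is ln 7 / ln 6 = log_6(7).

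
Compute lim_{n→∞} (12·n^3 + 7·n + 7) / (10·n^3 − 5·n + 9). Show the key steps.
lim = 12/10 = 6/5

For large n the leading n^3 terms dominate both numerator and denominator. Dividing top and bottom by n^3, every other term tends to 0, leaving 12/10 = 6/5.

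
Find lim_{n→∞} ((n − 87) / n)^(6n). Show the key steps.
lim = e^(−522)

Rewrite as (1 − 87/n)^(6n). By the standard limit (1 + x/n)^n → e^x, we have (1 − 87/n)^n → e^(−87), and raising to the 6th power gives e^(−522).
More precisely, ln[(1 − 87/n)^(6n)] = 6n · ln(1 − 87/n) = 6n · (-87/n + O(1/n^2)) = -522 + O(1/n) → -522.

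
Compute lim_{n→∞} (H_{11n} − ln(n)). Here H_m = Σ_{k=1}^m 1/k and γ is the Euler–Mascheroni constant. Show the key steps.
lim = ln 11 + γ

By Euler-Maclaurin, H_m = ln m + γ + O(1/m). So
  H_{11n} − ln(n) = ln(11n) + γ − ln(n) + O(1/n)
                       = ln(11/1) + γ + O(1/n).
Hence the limit is ln(11/1) + γ.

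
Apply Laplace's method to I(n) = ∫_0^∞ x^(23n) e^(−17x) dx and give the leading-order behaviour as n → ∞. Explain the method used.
I(n) ~ (sqrt(2π·23n) / 17) · (23n/(17e))^(23n)

Write the integrand as exp(23n ln x − 17x) and set f(x) = 23n ln x − 17x. Then f'(x) = 23n/x − 17 = 0 at x* = 23n/17, and f''(x*) = −23n/x*^2 = −17^2/(23n). Laplace's method (interior maximum) gives
  I(n) ~ e^(f(x*)) · sqrt(2π / |f''(x*)|)
        = exp(23n ln(23n/17) − 23n) · sqrt(2π · 23n / 17^2)
        = (23n/17)^(23n) e^(−23n) · sqrt(2π·23n) / 17
        = (sqrt(2π·23n) / 17) · (23n/(17e))^(23n).
This matches Γ(23n+1)/17^(23n+1) with Stirling applied to Γ.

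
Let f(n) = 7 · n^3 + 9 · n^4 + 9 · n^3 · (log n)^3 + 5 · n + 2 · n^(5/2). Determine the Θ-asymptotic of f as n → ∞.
f(n) ∈ Θ(n^4)

Compare the terms by growth order. For large n, n^a · (log n)^b dominates n^a' · (log n)^b' iff a > a', or (a = a' and b > b'). Ranking the 5 terms shows the dominant one is 9 · n^4. Hence f(n) ∈ Θ(n^4).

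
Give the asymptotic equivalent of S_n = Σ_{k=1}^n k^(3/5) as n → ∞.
S_n ~ (5/8) · n^(8/5)

Integral comparison: Σ_{k=1}^n k^(3/5) = ∫_0^n x^(3/5) dx + O(n^(3/5)). The integral is n^(1 + 3/5) / (1 + 3/5) = n^((3+5)/5) / ((3+5)/5) = (5/8) · n^(8/5).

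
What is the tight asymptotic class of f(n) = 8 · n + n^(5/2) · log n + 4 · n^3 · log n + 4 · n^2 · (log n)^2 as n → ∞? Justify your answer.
f(n) ∈ Θ(n^3 · log n)

Compare the terms by growth order. For large n, n^a · (log n)^b dominates n^a' · (log n)^b' iff a > a', or (a = a' and b > b'). Ranking the 4 terms shows the dominant one is 4 · n^3 · log n. Hence f(n) ∈ Θ(n^3 · log n).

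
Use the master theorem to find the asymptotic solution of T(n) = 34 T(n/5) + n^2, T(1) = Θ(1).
T(n) = Θ(n^(log_5 34))

Master theorem: compare f(n) = n^2 to n^(log_5 34) where log_5 34 ≈ 2.191. Since 2 < log_5 34, we have f(n) = O(n^(log_5 34 − ε)) for some ε > 0 — Case 1. Hence T(n) = Θ(n^(log_5 34)).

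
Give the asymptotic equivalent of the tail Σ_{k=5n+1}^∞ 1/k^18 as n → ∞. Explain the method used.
Σ_{k>5n} 1/k^18 ~ 1/(17 · (5n)^17)

Compare to the integral: ∫_{5n}^∞ x^(−18) dx = [−x^(−17)/17]_{5n}^∞ = 1/((18−1)·(5n)^17). Euler-Maclaurin then gives
  Σ_{k>5n} 1/k^18 = ∫_{5n}^∞ dx/x^18 − 1/(2·(5n)^18) + O(1/(5n)^19).
(Equivalently this is ζ(18) − Σ_{k≤5n} 1/k^18.)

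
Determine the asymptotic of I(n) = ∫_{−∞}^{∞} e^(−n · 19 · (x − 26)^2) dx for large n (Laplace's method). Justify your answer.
I(n) = sqrt(π/(19n))

Here φ(x) = 19 · (x − 26)^2 has its unique minimum at x* = 26 with φ(x*) = 0 and φ''(x*) = 38. Laplace's method gives
  I(n) ~ e^(−n φ(x*)) · sqrt(2π / (n · φ''(x*))) = sqrt(2π / (38n)) = sqrt(π/(19n)).
This is exact: substituting u = (x − 26)·sqrt(19n) gives I(n) = (1/sqrt(19n)) ∫_{−∞}^{∞} e^(−u^2) du = sqrt(π/(19n)).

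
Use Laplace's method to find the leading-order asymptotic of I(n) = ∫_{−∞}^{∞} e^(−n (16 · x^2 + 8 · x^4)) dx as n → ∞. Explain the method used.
I(n) ~ sqrt(π/(16n))

φ(x) = 16 · x^2 + 8 · x^4 has its unique global minimum at x* = 0 (since φ'(x) = 32x + 32x^3 = 0 only at x = 0 for real x with both coefficients positive, and φ → ∞ as |x| → ∞). At x* = 0, φ(0) = 0 and φ''(0) = 32. Laplace's method then gives
  I(n) ~ sqrt(2π / (n · φ''(0))) · e^(−n φ(0)) = sqrt(2π / (32n)) = sqrt(π/(16n)).
The 8 · x^4 term contributes only at subleading order (an O(1/n) relative correction).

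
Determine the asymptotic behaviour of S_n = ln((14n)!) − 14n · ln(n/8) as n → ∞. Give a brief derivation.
S_n ~ 14n · (ln 112 − 1) + O(ln n)

Stirling: ln((14n)!) = 14n ln(14n) − 14n + O(ln n).
  S_n = 14n ln(14n) − 14n − 14n ln(n/8) + O(ln n)
      = 14n ln(14n) − 14n ln n + 14n ln 8 − 14n + O(ln n)
      = 14n ln 14 + 14n ln 8 − 14n + O(ln n)
      = 14n (ln 112 − 1) + O(ln n).
Numerically ln(112) − 1 ≈ 3.7185.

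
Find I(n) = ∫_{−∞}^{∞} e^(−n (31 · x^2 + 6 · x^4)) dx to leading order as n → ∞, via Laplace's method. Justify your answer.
I(n) ~ sqrt(π/(31n))

φ(x) = 31 · x^2 + 6 · x^4 has its unique global minimum at x* = 0 (since φ'(x) = 62x + 24x^3 = 0 only at x = 0 for real x with both coefficients positive, and φ → ∞ as |x| → ∞). At x* = 0, φ(0) = 0 and φ''(0) = 62. Laplace's method then gives
  I(n) ~ sqrt(2π / (n · φ''(0))) · e^(−n φ(0)) = sqrt(2π / (62n)) = sqrt(π/(31n)).
The 6 · x^4 term contributes only at subleading order (an O(1/n) relative correction).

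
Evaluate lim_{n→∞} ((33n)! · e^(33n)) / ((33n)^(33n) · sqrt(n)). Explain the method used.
lim = sqrt(2π·33)

Stirling: (33n)! ~ sqrt(2π·33n) · (33n/e)^(33n). Hence
  (33n)! · e^(33n) / (33n)^(33n) ~ sqrt(2π·33n).
Dividing by sqrt(n): sqrt(2π·33n) / sqrt(n) = sqrt(2π·33) · n^((1−1)/2), so the limit is sqrt(2π·33).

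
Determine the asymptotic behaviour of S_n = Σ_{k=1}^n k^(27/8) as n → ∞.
S_n ~ (8/35) · n^(35/8)

Integral comparison: Σ_{k=1}^n k^(27/8) = ∫_0^n x^(27/8) dx + O(n^(27/8)). The integral is n^(1 + 27/8) / (1 + 27/8) = n^((27+8)/8) / ((27+8)/8) = (8/35) · n^(35/8).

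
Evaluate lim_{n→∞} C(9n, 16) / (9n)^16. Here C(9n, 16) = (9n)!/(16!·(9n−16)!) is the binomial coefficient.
lim = 1/16! = 1/20922789888000

With N = 9n → ∞: C(N, 16) / N^16 = [N(N−1)…(N−15)] / (16! · N^16) = (1/16!) · 1 · (1 − 1/(9n)) · … · (1 − 15/(9n)). Each factor → 1 as N → ∞, so the limit is 1/16! = 1/20922789888000.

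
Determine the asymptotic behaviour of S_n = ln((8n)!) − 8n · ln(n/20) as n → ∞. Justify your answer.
S_n ~ 8n · (ln 160 − 1) + O(ln n)

Stirling: ln((8n)!) = 8n ln(8n) − 8n + O(ln n).
  S_n = 8n ln(8n) − 8n − 8n ln(n/20) + O(ln n)
      = 8n ln(8n) − 8n ln n + 8n ln 20 − 8n + O(ln n)
      = 8n ln 8 + 8n ln 20 − 8n + O(ln n)
      = 8n (ln 160 − 1) + O(ln n).
Numerically ln(160) − 1 ≈ 4.0752.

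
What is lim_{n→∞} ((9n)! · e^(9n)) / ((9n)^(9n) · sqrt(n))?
lim = sqrt(2π·9)

Stirling: (9n)! ~ sqrt(2π·9n) · (9n/e)^(9n). Hence
  (9n)! · e^(9n) / (9n)^(9n) ~ sqrt(2π·9n).
Dividing by sqrt(n): sqrt(2π·9n) / sqrt(n) = sqrt(2π·9) · n^((1−1)/2), so the limit is sqrt(2π·9).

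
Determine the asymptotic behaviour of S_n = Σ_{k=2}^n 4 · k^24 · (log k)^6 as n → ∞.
S_n ~ 4 · n^25 · (log n)^6 / 25

By integral comparison, S_n = ∫_1^n 4 · x^24 · (log x)^6 dx + O(n^24 · (log n)^6). For the integral, the leading term of ∫_1^n x^24 (log x)^6 dx is n^25/25 · (log n)^6 (by repeated integration by parts; each step lowers the log-exponent and produces a relatively O(1/log n) correction). Hence S_n ~ 4 · n^25 · (log n)^6 / 25.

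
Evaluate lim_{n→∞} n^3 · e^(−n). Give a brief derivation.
lim = 0

Exponentials with base > 1 dominate every fixed polynomial: for any fixed c, n^c / e^n → 0 as n → ∞ (e.g. by the ratio test, or since e^n grows faster than any power of n). Hence n^3 · e^(−n) = n^3 / e^n → 0.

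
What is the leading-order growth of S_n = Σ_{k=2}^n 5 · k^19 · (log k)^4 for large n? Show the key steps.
S_n ~ n^20 · (log n)^4 / 4

By integral comparison, S_n = ∫_1^n 5 · x^19 · (log x)^4 dx + O(n^19 · (log n)^4). For the integral, the leading term of ∫_1^n x^19 (log x)^4 dx is n^20/20 · (log n)^4 (by repeated integration by parts; each step lowers the log-exponent and produces a relatively O(1/log n) correction). Hence S_n ~ n^20 · (log n)^4 / 4.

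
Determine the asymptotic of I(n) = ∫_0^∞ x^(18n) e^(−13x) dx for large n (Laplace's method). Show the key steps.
I(n) ~ (sqrt(2π·18n) / 13) · (18n/(13e))^(18n)

Write the integrand as exp(18n ln x − 13x) and set f(x) = 18n ln x − 13x. Then f'(x) = 18n/x − 13 = 0 at x* = 18n/13, and f''(x*) = −18n/x*^2 = −13^2/(18n). Laplace's method (interior maximum) gives
  I(n) ~ e^(f(x*)) · sqrt(2π / |f''(x*)|)
        = exp(18n ln(18n/13) − 18n) · sqrt(2π · 18n / 13^2)
        = (18n/13)^(18n) e^(−18n) · sqrt(2π·18n) / 13
        = (sqrt(2π·18n) / 13) · (18n/(13e))^(18n).
This matches Γ(18n+1)/13^(18n+1) with Stirling applied to Γ.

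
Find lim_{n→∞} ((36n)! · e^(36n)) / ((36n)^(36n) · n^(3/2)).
lim = 0

Stirling: (36n)! ~ sqrt(2π·36n) · (36n/e)^(36n). Hence
  (36n)! · e^(36n) / (36n)^(36n) ~ sqrt(2π·36n).
Dividing by n^(3/2): sqrt(2π·36n) / n^(3/2) = sqrt(2π·36) · n^((1−3)/2), so the expression behaves like sqrt(2π·36) · n^((1−3)/2) → 0.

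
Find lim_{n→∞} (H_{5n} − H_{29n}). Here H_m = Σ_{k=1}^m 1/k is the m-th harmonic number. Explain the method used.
lim = ln(5/29)

Euler-Maclaurin gives H_m = ln m + γ + 1/(2m) + O(1/m^2). The γ and O(1/m) terms cancel in the difference:
  H_{5n} − H_{29n} = ln(5n) − ln(29n) + O(1/n) = ln(5/29) + O(1/n).
Hence the limit is ln(5/29).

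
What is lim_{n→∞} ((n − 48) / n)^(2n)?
lim = e^(−96)

Rewrite as (1 − 48/n)^(2n). By the standard limit (1 + x/n)^n → e^x, we have (1 − 48/n)^n → e^(−48), and raising to the 2nd power gives e^(−96).
More precisely, ln[(1 − 48/n)^(2n)] = 2n · ln(1 − 48/n) = 2n · (-48/n + O(1/n^2)) = -96 + O(1/n) → -96.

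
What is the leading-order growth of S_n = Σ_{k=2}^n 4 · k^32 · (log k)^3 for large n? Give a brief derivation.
S_n ~ 4 · n^33 · (log n)^3 / 33

By integral comparison, S_n = ∫_1^n 4 · x^32 · (log x)^3 dx + O(n^32 · (log n)^3). For the integral, the leading term of ∫_1^n x^32 (log x)^3 dx is n^33/33 · (log n)^3 (by repeated integration by parts; each step lowers the log-exponent and produces a relatively O(1/log n) correction). Hence S_n ~ 4 · n^33 · (log n)^3 / 33.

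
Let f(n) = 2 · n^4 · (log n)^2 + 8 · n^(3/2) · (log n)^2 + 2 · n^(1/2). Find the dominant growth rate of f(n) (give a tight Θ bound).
f(n) ∈ Θ(n^4 · (log n)^2)

Compare the terms by growth order. For large n, n^a · (log n)^b dominates n^a' · (log n)^b' iff a > a', or (a = a' and b > b'). Ranking the 3 terms shows the dominant one is 2 · n^4 · (log n)^2. Hence f(n) ∈ Θ(n^4 · (log n)^2).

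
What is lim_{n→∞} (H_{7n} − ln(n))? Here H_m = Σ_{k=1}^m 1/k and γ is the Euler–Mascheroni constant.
lim = ln 7 + γ

By Euler-Maclaurin, H_m = ln m + γ + O(1/m). So
  H_{7n} − ln(n) = ln(7n) + γ − ln(n) + O(1/n)
                       = ln(7/1) + γ + O(1/n).
Hence the limit is ln(7/1) + γ.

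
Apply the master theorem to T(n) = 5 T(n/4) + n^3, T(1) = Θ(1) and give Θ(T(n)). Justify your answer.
T(n) = Θ(n^3)

log_4 5 ≈ 1.161. f(n) = n^3 dominates n^(log_4 5) since 3 > 1.161, and the regularity condition a·f(n/b) = 5·(n/4)^3 = (5/64)·n^3 ≤ c·f(n) holds with c = 5/64 ≈ 0.0781 < 1. So this is Case 3: T(n) = Θ(f(n)) = Θ(n^3).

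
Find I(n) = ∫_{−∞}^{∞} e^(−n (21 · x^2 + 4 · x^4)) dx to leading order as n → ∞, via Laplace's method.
I(n) ~ sqrt(π/(21n))

φ(x) = 21 · x^2 + 4 · x^4 has its unique global minimum at x* = 0 (since φ'(x) = 42x + 16x^3 = 0 only at x = 0 for real x with both coefficients positive, and φ → ∞ as |x| → ∞). At x* = 0, φ(0) = 0 and φ''(0) = 42. Laplace's method then gives
  I(n) ~ sqrt(2π / (n · φ''(0))) · e^(−n φ(0)) = sqrt(2π / (42n)) = sqrt(π/(21n)).
The 4 · x^4 term contributes only at subleading order (an O(1/n) relative correction).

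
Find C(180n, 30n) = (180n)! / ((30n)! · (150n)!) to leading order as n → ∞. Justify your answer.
C(180n, 30n) ~ (46656/3125)^(30n) · sqrt(3/(5π·30n))

Write N = 30n. Apply Stirling to each factorial:
  (6N)! ~ sqrt(2π·6N) · (6N/e)^(6N),
  N! ~ sqrt(2π N) · (N/e)^N,
  (5N)! ~ sqrt(2π·5N) · (5N/e)^(5N).
The exponential factors combine to (6N)^(6N) / (N^N · (5N)^(5N)) = 6^(6N)/5^(5N) = (6^6/5^5)^N = (46656/3125)^N.
The square-root prefactors combine to sqrt(2π·6N) / (sqrt(2π N)·sqrt(2π·5N)) = sqrt(6 / (2π·5·N)) = sqrt(3/(5π·30n)).
Substituting N = 30n: C(180n, 30n) ~ (46656/3125)^(30n) · sqrt(3/(5π·30n)).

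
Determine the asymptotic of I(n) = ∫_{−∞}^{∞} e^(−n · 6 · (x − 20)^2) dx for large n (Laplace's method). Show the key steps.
I(n) = sqrt(π/(6n))

Here φ(x) = 6 · (x − 20)^2 has its unique minimum at x* = 20 with φ(x*) = 0 and φ''(x*) = 12. Laplace's method gives
  I(n) ~ e^(−n φ(x*)) · sqrt(2π / (n · φ''(x*))) = sqrt(2π / (12n)) = sqrt(π/(6n)).
This is exact: substituting u = (x − 20)·sqrt(6n) gives I(n) = (1/sqrt(6n)) ∫_{−∞}^{∞} e^(−u^2) du = sqrt(π/(6n)).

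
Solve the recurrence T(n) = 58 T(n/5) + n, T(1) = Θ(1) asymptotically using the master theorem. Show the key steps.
T(n) = Θ(n^(log_5 58))

Master theorem: compare f(n) = n to n^(log_5 58) where log_5 58 ≈ 2.523. Since 1 < log_5 58, we have f(n) = O(n^(log_5 58 − ε)) for some ε > 0 — Case 1. Hence T(n) = Θ(n^(log_5 58)).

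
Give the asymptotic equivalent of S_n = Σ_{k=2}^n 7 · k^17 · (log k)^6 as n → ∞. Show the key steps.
S_n ~ 7 · n^18 · (log n)^6 / 18

By integral comparison, S_n = ∫_1^n 7 · x^17 · (log x)^6 dx + O(n^17 · (log n)^6). For the integral, the leading term of ∫_1^n x^17 (log x)^6 dx is n^18/18 · (log n)^6 (by repeated integration by parts; each step lowers the log-exponent and produces a relatively O(1/log n) correction). Hence S_n ~ 7 · n^18 · (log n)^6 / 18.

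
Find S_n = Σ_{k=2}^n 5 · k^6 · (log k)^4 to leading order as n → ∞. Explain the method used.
S_n ~ 5 · n^7 · (log n)^4 / 7

By integral comparison, S_n = ∫_1^n 5 · x^6 · (log x)^4 dx + O(n^6 · (log n)^4). For the integral, the leading term of ∫_1^n x^6 (log x)^4 dx is n^7/7 · (log n)^4 (by repeated integration by parts; each step lowers the log-exponent and produces a relatively O(1/log n) correction). Hence S_n ~ 5 · n^7 · (log n)^4 / 7.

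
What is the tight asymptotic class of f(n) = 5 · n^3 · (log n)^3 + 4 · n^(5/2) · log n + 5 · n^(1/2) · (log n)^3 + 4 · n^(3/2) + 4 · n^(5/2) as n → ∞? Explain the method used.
f(n) ∈ Θ(n^3 · (log n)^3)

Compare the terms by growth order. For large n, n^a · (log n)^b dominates n^a' · (log n)^b' iff a > a', or (a = a' and b > b'). Ranking the 5 terms shows the dominant one is 5 · n^3 · (log n)^3. Hence f(n) ∈ Θ(n^3 · (log n)^3).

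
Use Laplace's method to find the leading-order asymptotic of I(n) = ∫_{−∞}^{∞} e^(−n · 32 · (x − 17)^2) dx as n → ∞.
I(n) = sqrt(π/(32n))

Here φ(x) = 32 · (x − 17)^2 has its unique minimum at x* = 17 with φ(x*) = 0 and φ''(x*) = 64. Laplace's method gives
  I(n) ~ e^(−n φ(x*)) · sqrt(2π / (n · φ''(x*))) = sqrt(2π / (64n)) = sqrt(π/(32n)).
This is exact: substituting u = (x − 17)·sqrt(32n) gives I(n) = (1/sqrt(32n)) ∫_{−∞}^{∞} e^(−u^2) du = sqrt(π/(32n)).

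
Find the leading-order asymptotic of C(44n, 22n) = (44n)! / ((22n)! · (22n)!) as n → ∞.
C(44n, 22n) ~ (4)^(22n) · sqrt(1/(π·22n))

Write N = 22n. Apply Stirling to each factorial:
  (2N)! ~ sqrt(2π·2N) · (2N/e)^(2N),
  N! ~ sqrt(2π N) · (N/e)^N,
  (1N)! ~ sqrt(2π·1N) · (1N/e)^(1N).
The exponential factors combine to (2N)^(2N) / (N^N · (1N)^(1N)) = 2^(2N)/1^(1N) = (2^2/1^1)^N = (4)^N.
The square-root prefactors combine to sqrt(2π·2N) / (sqrt(2π N)·sqrt(2π·1N)) = sqrt(2 / (2π·1·N)) = sqrt(1/(π·22n)).
Substituting N = 22n: C(44n, 22n) ~ (4)^(22n) · sqrt(1/(π·22n)).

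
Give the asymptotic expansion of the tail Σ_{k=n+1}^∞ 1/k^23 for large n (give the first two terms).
Σ_{k>n} 1/k^23 = 1/(22 · n^22) − 1/(2 · n^23) + O(1/n^24)

Compare to the integral: ∫_{n}^∞ x^(−23) dx = [−x^(−22)/22]_{n}^∞ = 1/((23−1)·n^22). The Euler-Maclaurin correction adds −f(n)/2 = −1/(2·n^23). Euler-Maclaurin then gives
  Σ_{k>n} 1/k^23 = ∫_{n}^∞ dx/x^23 − 1/(2·n^23) + O(1/n^24).
(Equivalently this is ζ(23) − Σ_{k≤n} 1/k^23.)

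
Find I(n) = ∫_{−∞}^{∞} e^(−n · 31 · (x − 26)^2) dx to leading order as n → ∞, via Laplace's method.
I(n) = sqrt(π/(31n))

Here φ(x) = 31 · (x − 26)^2 has its unique minimum at x* = 26 with φ(x*) = 0 and φ''(x*) = 62. Laplace's method gives
  I(n) ~ e^(−n φ(x*)) · sqrt(2π / (n · φ''(x*))) = sqrt(2π / (62n)) = sqrt(π/(31n)).
This is exact: substituting u = (x − 26)·sqrt(31n) gives I(n) = (1/sqrt(31n)) ∫_{−∞}^{∞} e^(−u^2) du = sqrt(π/(31n)).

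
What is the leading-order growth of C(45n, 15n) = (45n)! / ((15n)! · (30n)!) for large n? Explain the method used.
C(45n, 15n) ~ (27/4)^(15n) · sqrt(3/(4π·15n))

Write N = 15n. Apply Stirling to each factorial:
  (3N)! ~ sqrt(2π·3N) · (3N/e)^(3N),
  N! ~ sqrt(2π N) · (N/e)^N,
  (2N)! ~ sqrt(2π·2N) · (2N/e)^(2N).
The exponential factors combine to (3N)^(3N) / (N^N · (2N)^(2N)) = 3^(3N)/2^(2N) = (3^3/2^2)^N = (27/4)^N.
The square-root prefactors combine to sqrt(2π·3N) / (sqrt(2π N)·sqrt(2π·2N)) = sqrt(3 / (2π·2·N)) = sqrt(3/(4π·15n)).
Substituting N = 15n: C(45n, 15n) ~ (27/4)^(15n) · sqrt(3/(4π·15n)).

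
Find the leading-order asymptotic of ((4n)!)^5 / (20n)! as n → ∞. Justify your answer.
((4n)!)^5/(20n)! ~ ((2π·4n)^(4/2) / sqrt(5)) · 5^(−5·4n)  →  0

Write N = 4n. Stirling: N! ~ sqrt(2π N)(N/e)^N and (5N)! ~ sqrt(2π·5N)·(5N/e)^(5N).
  (N!)^5/(5N)! ~ (2π N)^(5/2) (N/e)^(5N) / [sqrt(2π·5N) (5N/e)^(5N)]
     = (2π N)^(5/2) / sqrt(2π·5N) · (N/(5N))^(5N)
     = (2π N)^((5−1)/2) / sqrt(5) · 5^(−5N).
Since 5^5 > 1, the factor 5^(−5N) decays exponentially, so the ratio → 0. Substituting N = 4n gives the stated form.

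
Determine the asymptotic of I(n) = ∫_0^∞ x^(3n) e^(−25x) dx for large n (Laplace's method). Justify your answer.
I(n) ~ (sqrt(2π·3n) / 25) · (3n/(25e))^(3n)

Write the integrand as exp(3n ln x − 25x) and set f(x) = 3n ln x − 25x. Then f'(x) = 3n/x − 25 = 0 at x* = 3n/25, and f''(x*) = −3n/x*^2 = −25^2/(3n). Laplace's method (interior maximum) gives
  I(n) ~ e^(f(x*)) · sqrt(2π / |f''(x*)|)
        = exp(3n ln(3n/25) − 3n) · sqrt(2π · 3n / 25^2)
        = (3n/25)^(3n) e^(−3n) · sqrt(2π·3n) / 25
        = (sqrt(2π·3n) / 25) · (3n/(25e))^(3n).
This matches Γ(3n+1)/25^(3n+1) with Stirling applied to Γ.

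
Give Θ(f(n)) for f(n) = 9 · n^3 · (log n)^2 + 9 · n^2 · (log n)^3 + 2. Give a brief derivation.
f(n) ∈ Θ(n^3 · (log n)^2)

Compare the terms by growth order. For large n, n^a · (log n)^b dominates n^a' · (log n)^b' iff a > a', or (a = a' and b > b'). Ranking the 3 terms shows the dominant one is 9 · n^3 · (log n)^2. Hence f(n) ∈ Θ(n^3 · (log n)^2).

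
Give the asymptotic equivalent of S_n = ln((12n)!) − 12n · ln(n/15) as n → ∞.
S_n ~ 12n · (ln 180 − 1) + O(ln n)

Stirling: ln((12n)!) = 12n ln(12n) − 12n + O(ln n).
  S_n = 12n ln(12n) − 12n − 12n ln(n/15) + O(ln n)
      = 12n ln(12n) − 12n ln n + 12n ln 15 − 12n + O(ln n)
      = 12n ln 12 + 12n ln 15 − 12n + O(ln n)
      = 12n (ln 180 − 1) + O(ln n).
Numerically ln(180) − 1 ≈ 4.1930.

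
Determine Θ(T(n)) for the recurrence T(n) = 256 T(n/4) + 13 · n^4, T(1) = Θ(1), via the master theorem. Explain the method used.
T(n) = Θ(n^4 log n)

log_4 256 = 4, and f(n) = 13 · n^4 = Θ(n^(log_4 256)). This is Case 2 of the master theorem: T(n) = Θ(f(n) · log n) = Θ(n^4 log n).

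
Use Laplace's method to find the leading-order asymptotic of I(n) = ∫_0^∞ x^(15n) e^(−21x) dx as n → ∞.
I(n) ~ (sqrt(2π·15n) / 21) · (15n/(21e))^(15n)

Write the integrand as exp(15n ln x − 21x) and set f(x) = 15n ln x − 21x. Then f'(x) = 15n/x − 21 = 0 at x* = 15n/21, and f''(x*) = −15n/x*^2 = −21^2/(15n). Laplace's method (interior maximum) gives
  I(n) ~ e^(f(x*)) · sqrt(2π / |f''(x*)|)
        = exp(15n ln(15n/21) − 15n) · sqrt(2π · 15n / 21^2)
        = (15n/21)^(15n) e^(−15n) · sqrt(2π·15n) / 21
        = (sqrt(2π·15n) / 21) · (15n/(21e))^(15n).
This matches Γ(15n+1)/21^(15n+1) with Stirling applied to Γ.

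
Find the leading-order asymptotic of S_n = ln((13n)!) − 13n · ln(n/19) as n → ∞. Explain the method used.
S_n ~ 13n · (ln 247 − 1) + O(ln n)

Stirling: ln((13n)!) = 13n ln(13n) − 13n + O(ln n).
  S_n = 13n ln(13n) − 13n − 13n ln(n/19) + O(ln n)
      = 13n ln(13n) − 13n ln n + 13n ln 19 − 13n + O(ln n)
      = 13n ln 13 + 13n ln 19 − 13n + O(ln n)
      = 13n (ln 247 − 1) + O(ln n).
Numerically ln(247) − 1 ≈ 4.5094.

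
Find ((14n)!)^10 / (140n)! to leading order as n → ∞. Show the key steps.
((14n)!)^10/(140n)! ~ ((2π·14n)^(9/2) / sqrt(10)) · 10^(−10·14n)  →  0

Write N = 14n. Stirling: N! ~ sqrt(2π N)(N/e)^N and (10N)! ~ sqrt(2π·10N)·(10N/e)^(10N).
  (N!)^10/(10N)! ~ (2π N)^(10/2) (N/e)^(10N) / [sqrt(2π·10N) (10N/e)^(10N)]
     = (2π N)^(10/2) / sqrt(2π·10N) · (N/(10N))^(10N)
     = (2π N)^((10−1)/2) / sqrt(10) · 10^(−10N).
Since 10^10 > 1, the factor 10^(−10N) decays exponentially, so the ratio → 0. Substituting N = 14n gives the stated form.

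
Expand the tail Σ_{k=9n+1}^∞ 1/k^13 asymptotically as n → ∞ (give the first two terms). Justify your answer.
Σ_{k>9n} 1/k^13 = 1/(12 · (9n)^12) − 1/(2 · (9n)^13) + O(1/(9n)^14)

Compare to the integral: ∫_{9n}^∞ x^(−13) dx = [−x^(−12)/12]_{9n}^∞ = 1/((13−1)·(9n)^12). The Euler-Maclaurin correction adds −f(9n)/2 = −1/(2·(9n)^13). Euler-Maclaurin then gives
  Σ_{k>9n} 1/k^13 = ∫_{9n}^∞ dx/x^13 − 1/(2·(9n)^13) + O(1/(9n)^14).
(Equivalently this is ζ(13) − Σ_{k≤9n} 1/k^13.)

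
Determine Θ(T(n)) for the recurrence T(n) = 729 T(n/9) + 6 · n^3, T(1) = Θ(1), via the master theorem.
T(n) = Θ(n^3 log n)

log_9 729 = 3, and f(n) = 6 · n^3 = Θ(n^(log_9 729)). This is Case 2 of the master theorem: T(n) = Θ(f(n) · log n) = Θ(n^3 log n).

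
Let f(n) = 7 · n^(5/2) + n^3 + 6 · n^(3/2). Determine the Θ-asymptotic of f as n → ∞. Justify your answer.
f(n) ∈ Θ(n^3)

Compare the terms by growth order. For large n, n^a · (log n)^b dominates n^a' · (log n)^b' iff a > a', or (a = a' and b > b'). Ranking the 3 terms shows the dominant one is n^3. Hence f(n) ∈ Θ(n^3).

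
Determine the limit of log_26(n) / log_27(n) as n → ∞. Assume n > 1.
lim = ln(27) / ln(26) = log_26(27)

Change of base: log_26(n) = ln n / ln 26 and log_27(n) = ln n / ln 27. The ratio is (ln n / ln 26) · (ln 27 / ln n) = ln 27 / ln 26, a constant independent of n. So the limit is ln 27 / ln 26 = log_26(27).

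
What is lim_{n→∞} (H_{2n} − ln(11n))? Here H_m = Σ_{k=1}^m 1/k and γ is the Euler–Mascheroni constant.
lim = ln(2/11) + γ

By Euler-Maclaurin, H_m = ln m + γ + O(1/m). So
  H_{2n} − ln(11n) = ln(2n) + γ − ln(11n) + O(1/n)
                       = ln(2/11) + γ + O(1/n).
Hence the limit is ln(2/11) + γ.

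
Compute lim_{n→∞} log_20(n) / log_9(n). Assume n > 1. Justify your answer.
lim = ln(9) / ln(20) = log_20(9)

Change of base: log_20(n) = ln n / ln 20 and log_9(n) = ln n / ln 9. The ratio is (ln n / ln 20) · (ln 9 / ln n) = ln 9 / ln 20, a constant independent of n. So the limit is ln 9 / ln 20 = log_20(9).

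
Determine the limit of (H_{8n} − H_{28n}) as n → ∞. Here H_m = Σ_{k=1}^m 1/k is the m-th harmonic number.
lim = ln(8/28) = ln(2/7)

Euler-Maclaurin gives H_m = ln m + γ + 1/(2m) + O(1/m^2). The γ and O(1/m) terms cancel in the difference:
  H_{8n} − H_{28n} = ln(8n) − ln(28n) + O(1/n) = ln(8/28) + O(1/n).
Hence the limit is ln(8/28) = ln(2/7).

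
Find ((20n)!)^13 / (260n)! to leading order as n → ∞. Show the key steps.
((20n)!)^13/(260n)! ~ ((2π·20n)^(12/2) / sqrt(13)) · 13^(−13·20n)  →  0

Write N = 20n. Stirling: N! ~ sqrt(2π N)(N/e)^N and (13N)! ~ sqrt(2π·13N)·(13N/e)^(13N).
  (N!)^13/(13N)! ~ (2π N)^(13/2) (N/e)^(13N) / [sqrt(2π·13N) (13N/e)^(13N)]
     = (2π N)^(13/2) / sqrt(2π·13N) · (N/(13N))^(13N)
     = (2π N)^((13−1)/2) / sqrt(13) · 13^(−13N).
Since 13^13 > 1, the factor 13^(−13N) decays exponentially, so the ratio → 0. Substituting N = 20n gives the stated form.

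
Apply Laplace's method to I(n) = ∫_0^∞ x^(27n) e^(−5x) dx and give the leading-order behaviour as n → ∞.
I(n) ~ (sqrt(2π·27n) / 5) · (27n/(5e))^(27n)

Write the integrand as exp(27n ln x − 5x) and set f(x) = 27n ln x − 5x. Then f'(x) = 27n/x − 5 = 0 at x* = 27n/5, and f''(x*) = −27n/x*^2 = −5^2/(27n). Laplace's method (interior maximum) gives
  I(n) ~ e^(f(x*)) · sqrt(2π / |f''(x*)|)
        = exp(27n ln(27n/5) − 27n) · sqrt(2π · 27n / 5^2)
        = (27n/5)^(27n) e^(−27n) · sqrt(2π·27n) / 5
        = (sqrt(2π·27n) / 5) · (27n/(5e))^(27n).
This matches Γ(27n+1)/5^(27n+1) with Stirling applied to Γ.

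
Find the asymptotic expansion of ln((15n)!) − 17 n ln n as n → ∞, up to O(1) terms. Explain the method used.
ln((15n)!) − 17 n ln n = −2 n ln n + 15(ln 15 − 1) n + (1/2) ln(2π·15n) + O(1/n)

Stirling: ln((15n)!) = 15n ln(15n) − 15n + (1/2) ln(2π·15n) + O(1/n).
Expand 15n ln(15n) = 15n (ln n + ln 15) = 15n ln n + 15n ln 15.
Subtract 17n ln n: leading term is (15 − 17) n ln n = −2 n ln n. The next term is 15n ln 15 − 15n = 15(ln 15 − 1) n. Then the (1/2) ln(2π·15n) correction.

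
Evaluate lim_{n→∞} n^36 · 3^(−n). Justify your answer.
lim = 0

Exponentials with base > 1 dominate every fixed polynomial: for any fixed c, n^c / 3^n → 0 as n → ∞ (e.g. by the ratio test, or by writing 3^n = e^(n ln 3) and noting e^(n ln 3) / n^c → ∞). Hence n^36 · 3^(−n) = n^36 / 3^n → 0.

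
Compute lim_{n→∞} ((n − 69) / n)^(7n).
lim = e^(−483)

Rewrite as (1 − 69/n)^(7n). By the standard limit (1 + x/n)^n → e^x, we have (1 − 69/n)^n → e^(−69), and raising to the 7th power gives e^(−483).
More precisely, ln[(1 − 69/n)^(7n)] = 7n · ln(1 − 69/n) = 7n · (-69/n + O(1/n^2)) = -483 + O(1/n) → -483.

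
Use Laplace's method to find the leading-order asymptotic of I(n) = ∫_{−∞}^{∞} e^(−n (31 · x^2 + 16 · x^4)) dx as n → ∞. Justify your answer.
I(n) ~ sqrt(π/(31n))

φ(x) = 31 · x^2 + 16 · x^4 has its unique global minimum at x* = 0 (since φ'(x) = 62x + 64x^3 = 0 only at x = 0 for real x with both coefficients positive, and φ → ∞ as |x| → ∞). At x* = 0, φ(0) = 0 and φ''(0) = 62. Laplace's method then gives
  I(n) ~ sqrt(2π / (n · φ''(0))) · e^(−n φ(0)) = sqrt(2π / (62n)) = sqrt(π/(31n)).
The 16 · x^4 term contributes only at subleading order (an O(1/n) relative correction).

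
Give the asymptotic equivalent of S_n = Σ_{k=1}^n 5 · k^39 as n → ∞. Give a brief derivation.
S_n ~ n^40 / 8

By integral comparison (Euler-Maclaurin), Σ_{k=1}^n 5 · k^39 = 5 · ∫_0^n x^39 dx + O(n^39) = 5 · n^40/40 = n^40 / 8 + O(n^39). (Equivalently, Faulhaber's formula gives the same leading term.)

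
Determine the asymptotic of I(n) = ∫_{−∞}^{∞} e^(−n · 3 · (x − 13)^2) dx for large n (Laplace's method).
I(n) = sqrt(π/(3n))

Here φ(x) = 3 · (x − 13)^2 has its unique minimum at x* = 13 with φ(x*) = 0 and φ''(x*) = 6. Laplace's method gives
  I(n) ~ e^(−n φ(x*)) · sqrt(2π / (n · φ''(x*))) = sqrt(2π / (6n)) = sqrt(π/(3n)).
This is exact: substituting u = (x − 13)·sqrt(3n) gives I(n) = (1/sqrt(3n)) ∫_{−∞}^{∞} e^(−u^2) du = sqrt(π/(3n)).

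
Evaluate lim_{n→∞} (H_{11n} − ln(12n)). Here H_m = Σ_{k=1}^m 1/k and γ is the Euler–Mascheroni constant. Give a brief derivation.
lim = ln(11/12) + γ

By Euler-Maclaurin, H_m = ln m + γ + O(1/m). So
  H_{11n} − ln(12n) = ln(11n) + γ − ln(12n) + O(1/n)
                       = ln(11/12) + γ + O(1/n).
Hence the limit is ln(11/12) + γ.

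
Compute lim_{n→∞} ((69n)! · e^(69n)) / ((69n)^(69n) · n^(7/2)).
lim = 0

Stirling: (69n)! ~ sqrt(2π·69n) · (69n/e)^(69n). Hence
  (69n)! · e^(69n) / (69n)^(69n) ~ sqrt(2π·69n).
Dividing by n^(7/2): sqrt(2π·69n) / n^(7/2) = sqrt(2π·69) · n^((1−7)/2), so the expression behaves like sqrt(2π·69) · n^((1−7)/2) → 0.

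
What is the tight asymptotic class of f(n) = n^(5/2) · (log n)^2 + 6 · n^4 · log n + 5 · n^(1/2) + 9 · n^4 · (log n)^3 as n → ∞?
f(n) ∈ Θ(n^4 · (log n)^3)

Compare the terms by growth order. For large n, n^a · (log n)^b dominates n^a' · (log n)^b' iff a > a', or (a = a' and b > b'). Ranking the 4 terms shows the dominant one is 9 · n^4 · (log n)^3. Hence f(n) ∈ Θ(n^4 · (log n)^3).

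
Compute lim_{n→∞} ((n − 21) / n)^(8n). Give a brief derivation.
lim = e^(−168)

Rewrite as (1 − 21/n)^(8n). By the standard limit (1 + x/n)^n → e^x, we have (1 − 21/n)^n → e^(−21), and raising to the 8th power gives e^(−168).
More precisely, ln[(1 − 21/n)^(8n)] = 8n · ln(1 − 21/n) = 8n · (-21/n + O(1/n^2)) = -168 + O(1/n) → -168.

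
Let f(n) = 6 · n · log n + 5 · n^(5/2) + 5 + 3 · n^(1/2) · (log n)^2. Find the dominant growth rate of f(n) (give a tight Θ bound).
f(n) ∈ Θ(n^(5/2))

Compare the terms by growth order. For large n, n^a · (log n)^b dominates n^a' · (log n)^b' iff a > a', or (a = a' and b > b'). Ranking the 4 terms shows the dominant one is 5 · n^(5/2). Hence f(n) ∈ Θ(n^(5/2)).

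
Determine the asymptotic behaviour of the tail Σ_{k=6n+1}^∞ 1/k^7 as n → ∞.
Σ_{k>6n} 1/k^7 ~ 1/(6 · (6n)^6)

Compare to the integral: ∫_{6n}^∞ x^(−7) dx = [−x^(−6)/6]_{6n}^∞ = 1/((7−1)·(6n)^6). Euler-Maclaurin then gives
  Σ_{k>6n} 1/k^7 = ∫_{6n}^∞ dx/x^7 − 1/(2·(6n)^7) + O(1/(6n)^8).
(Equivalently this is ζ(7) − Σ_{k≤6n} 1/k^7.)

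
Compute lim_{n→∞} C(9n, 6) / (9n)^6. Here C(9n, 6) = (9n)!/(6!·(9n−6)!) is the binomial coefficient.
lim = 1/6! = 1/720

With N = 9n → ∞: C(N, 6) / N^6 = [N(N−1)…(N−5)] / (6! · N^6) = (1/6!) · 1 · (1 − 1/(9n)) · … · (1 − 5/(9n)). Each factor → 1 as N → ∞, so the limit is 1/6! = 1/720.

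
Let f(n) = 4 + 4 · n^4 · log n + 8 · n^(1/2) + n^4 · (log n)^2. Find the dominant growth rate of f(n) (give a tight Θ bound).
f(n) ∈ Θ(n^4 · (log n)^2)

Compare the terms by growth order. For large n, n^a · (log n)^b dominates n^a' · (log n)^b' iff a > a', or (a = a' and b > b'). Ranking the 4 terms shows the dominant one is n^4 · (log n)^2. Hence f(n) ∈ Θ(n^4 · (log n)^2).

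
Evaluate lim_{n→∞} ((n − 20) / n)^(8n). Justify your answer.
lim = e^(−160)

Rewrite as (1 − 20/n)^(8n). By the standard limit (1 + x/n)^n → e^x, we have (1 − 20/n)^n → e^(−20), and raising to the 8th power gives e^(−160).
More precisely, ln[(1 − 20/n)^(8n)] = 8n · ln(1 − 20/n) = 8n · (-20/n + O(1/n^2)) = -160 + O(1/n) → -160.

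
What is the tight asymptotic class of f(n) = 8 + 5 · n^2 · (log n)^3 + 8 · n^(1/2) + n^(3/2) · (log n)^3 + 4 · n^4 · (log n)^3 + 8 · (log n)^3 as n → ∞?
f(n) ∈ Θ(n^4 · (log n)^3)

Compare the terms by growth order. For large n, n^a · (log n)^b dominates n^a' · (log n)^b' iff a > a', or (a = a' and b > b'). Ranking the 6 terms shows the dominant one is 4 · n^4 · (log n)^3. Hence f(n) ∈ Θ(n^4 · (log n)^3).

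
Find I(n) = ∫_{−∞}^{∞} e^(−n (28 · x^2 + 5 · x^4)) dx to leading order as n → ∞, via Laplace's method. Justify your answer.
I(n) ~ sqrt(π/(28n))

φ(x) = 28 · x^2 + 5 · x^4 has its unique global minimum at x* = 0 (since φ'(x) = 56x + 20x^3 = 0 only at x = 0 for real x with both coefficients positive, and φ → ∞ as |x| → ∞). At x* = 0, φ(0) = 0 and φ''(0) = 56. Laplace's method then gives
  I(n) ~ sqrt(2π / (n · φ''(0))) · e^(−n φ(0)) = sqrt(2π / (56n)) = sqrt(π/(28n)).
The 5 · x^4 term contributes only at subleading order (an O(1/n) relative correction).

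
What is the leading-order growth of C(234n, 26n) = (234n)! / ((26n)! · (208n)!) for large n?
C(234n, 26n) ~ (387420489/16777216)^(26n) · sqrt(9/(16π·26n))

Write N = 26n. Apply Stirling to each factorial:
  (9N)! ~ sqrt(2π·9N) · (9N/e)^(9N),
  N! ~ sqrt(2π N) · (N/e)^N,
  (8N)! ~ sqrt(2π·8N) · (8N/e)^(8N).
The exponential factors combine to (9N)^(9N) / (N^N · (8N)^(8N)) = 9^(9N)/8^(8N) = (9^9/8^8)^N = (387420489/16777216)^N.
The square-root prefactors combine to sqrt(2π·9N) / (sqrt(2π N)·sqrt(2π·8N)) = sqrt(9 / (2π·8·N)) = sqrt(9/(16π·26n)).
Substituting N = 26n: C(234n, 26n) ~ (387420489/16777216)^(26n) · sqrt(9/(16π·26n)).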